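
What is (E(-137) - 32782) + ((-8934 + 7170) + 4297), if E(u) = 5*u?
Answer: -30934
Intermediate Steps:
(E(-137) - 32782) + ((-8934 + 7170) + 4297) = (5*(-137) - 32782) + ((-8934 + 7170) + 4297) = (-685 - 32782) + (-1764 + 4297) = -33467 + 2533 = -30934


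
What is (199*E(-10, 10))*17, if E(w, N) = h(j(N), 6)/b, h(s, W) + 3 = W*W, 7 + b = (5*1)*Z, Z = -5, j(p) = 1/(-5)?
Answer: -111639/32 ≈ -3488.7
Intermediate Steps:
j(p) = -1/5
b = -32 (b = -7 + (5*1)*(-5) = -7 + 5*(-5) = -7 - 25 = -32)
h(s, W) = -3 + W**2 (h(s, W) = -3 + W*W = -3 + W**2)
E(w, N) = -33/32 (E(w, N) = (-3 + 6**2)/(-32) = (-3 + 36)*(-1/32) = 33*(-1/32) = -33/32)
(199*E(-10, 10))*17 = (199*(-33/32))*17 = -6567/32*17 = -111639/32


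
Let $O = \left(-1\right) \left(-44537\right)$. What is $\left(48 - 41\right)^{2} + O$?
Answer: $44586$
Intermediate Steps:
$O = 44537$
$\left(48 - 41\right)^{2} + O = \left(48 - 41\right)^{2} + 44537 = 7^{2} + 44537 = 49 + 44537 = 44586$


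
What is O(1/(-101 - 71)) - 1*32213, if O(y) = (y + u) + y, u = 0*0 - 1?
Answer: -2770405/86 ≈ -32214.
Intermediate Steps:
u = -1 (u = 0 - 1 = -1)
O(y) = -1 + 2*y (O(y) = (y - 1) + y = (-1 + y) + y = -1 + 2*y)
O(1/(-101 - 71)) - 1*32213 = (-1 + 2/(-101 - 71)) - 1*32213 = (-1 + 2/(-172)) - 32213 = (-1 + 2*(-1/172)) - 32213 = (-1 - 1/86) - 32213 = -87/86 - 32213 = -2770405/86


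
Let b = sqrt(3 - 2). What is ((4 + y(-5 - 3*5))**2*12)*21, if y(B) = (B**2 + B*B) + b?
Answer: 163302300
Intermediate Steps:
b = 1 (b = sqrt(1) = 1)
y(B) = 1 + 2*B**2 (y(B) = (B**2 + B*B) + 1 = (B**2 + B**2) + 1 = 2*B**2 + 1 = 1 + 2*B**2)
((4 + y(-5 - 3*5))**2*12)*21 = ((4 + (1 + 2*(-5 - 3*5)**2))**2*12)*21 = ((4 + (1 + 2*(-5 - 15)**2))**2*12)*21 = ((4 + (1 + 2*(-20)**2))**2*12)*21 = ((4 + (1 + 2*400))**2*12)*21 = ((4 + (1 + 800))**2*12)*21 = ((4 + 801)**2*12)*21 = (805**2*12)*21 = (648025*12)*21 = 7776300*21 = 163302300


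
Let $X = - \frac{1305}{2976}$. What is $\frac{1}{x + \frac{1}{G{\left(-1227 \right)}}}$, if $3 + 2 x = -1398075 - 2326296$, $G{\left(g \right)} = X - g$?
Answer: $- \frac{1216749}{2265814169071} \approx -5.37 \cdot 10^{-7}$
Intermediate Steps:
$X = - \frac{435}{992}$ ($X = \left(-1305\right) \frac{1}{2976} = - \frac{435}{992} \approx -0.43851$)
$G{\left(g \right)} = - \frac{435}{992} - g$
$x = -1862187$ ($x = - \frac{3}{2} + \frac{-1398075 - 2326296}{2} = - \frac{3}{2} + \frac{1}{2} \left(-3724371\right) = - \frac{3}{2} - \frac{3724371}{2} = -1862187$)
$\frac{1}{x + \frac{1}{G{\left(-1227 \right)}}} = \frac{1}{-1862187 + \frac{1}{- \frac{435}{992} - -1227}} = \frac{1}{-1862187 + \frac{1}{- \frac{435}{992} + 1227}} = \frac{1}{-1862187 + \frac{1}{\frac{1216749}{992}}} = \frac{1}{-1862187 + \frac{992}{1216749}} = \frac{1}{- \frac{2265814169071}{1216749}} = - \frac{1216749}{2265814169071}$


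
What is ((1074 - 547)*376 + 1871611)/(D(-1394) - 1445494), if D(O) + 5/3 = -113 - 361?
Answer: -6209289/4337909 ≈ -1.4314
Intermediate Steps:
D(O) = -1427/3 (D(O) = -5/3 + (-113 - 361) = -5/3 - 474 = -1427/3)
((1074 - 547)*376 + 1871611)/(D(-1394) - 1445494) = ((1074 - 547)*376 + 1871611)/(-1427/3 - 1445494) = (527*376 + 1871611)/(-4337909/3) = (198152 + 1871611)*(-3/4337909) = 2069763*(-3/4337909) = -6209289/4337909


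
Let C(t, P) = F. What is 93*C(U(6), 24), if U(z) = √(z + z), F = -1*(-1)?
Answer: 93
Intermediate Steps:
F = 1
U(z) = √2*√z (U(z) = √(2*z) = √2*√z)
C(t, P) = 1
93*C(U(6), 24) = 93*1 = 93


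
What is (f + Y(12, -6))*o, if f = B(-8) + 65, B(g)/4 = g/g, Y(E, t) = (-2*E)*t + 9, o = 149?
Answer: 33078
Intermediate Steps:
Y(E, t) = 9 - 2*E*t (Y(E, t) = -2*E*t + 9 = 9 - 2*E*t)
B(g) = 4 (B(g) = 4*(g/g) = 4*1 = 4)
f = 69 (f = 4 + 65 = 69)
(f + Y(12, -6))*o = (69 + (9 - 2*12*(-6)))*149 = (69 + (9 + 144))*149 = (69 + 153)*149 = 222*149 = 33078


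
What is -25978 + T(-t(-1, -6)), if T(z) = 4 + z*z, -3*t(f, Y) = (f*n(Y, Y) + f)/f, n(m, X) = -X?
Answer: -233717/9 ≈ -25969.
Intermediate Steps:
t(f, Y) = -(f - Y*f)/(3*f) (t(f, Y) = -(f*(-Y) + f)/(3*f) = -(-Y*f + f)/(3*f) = -(f - Y*f)/(3*f))
T(z) = 4 + z²
-25978 + T(-t(-1, -6)) = -25978 + (4 + (-(-⅓ + (⅓)*(-6)))²) = -25978 + (4 + (-(-⅓ - 2))²) = -25978 + (4 + (-1*(-7/3))²) = -25978 + (4 + (7/3)²) = -25978 + (4 + 49/9) = -25978 + 85/9 = -233717/9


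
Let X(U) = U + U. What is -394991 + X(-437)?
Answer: -395865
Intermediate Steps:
X(U) = 2*U
-394991 + X(-437) = -394991 + 2*(-437) = -394991 - 874 = -395865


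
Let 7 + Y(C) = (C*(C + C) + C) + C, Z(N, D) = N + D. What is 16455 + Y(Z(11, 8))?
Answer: 17208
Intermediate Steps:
Z(N, D) = D + N
Y(C) = -7 + 2*C + 2*C² (Y(C) = -7 + ((C*(C + C) + C) + C) = -7 + ((C*(2*C) + C) + C) = -7 + ((2*C² + C) + C) = -7 + ((C + 2*C²) + C) = -7 + (2*C + 2*C²) = -7 + 2*C + 2*C²)
16455 + Y(Z(11, 8)) = 16455 + (-7 + 2*(8 + 11) + 2*(8 + 11)²) = 16455 + (-7 + 2*19 + 2*19²) = 16455 + (-7 + 38 + 2*361) = 16455 + (-7 + 38 + 722) = 16455 + 753 = 17208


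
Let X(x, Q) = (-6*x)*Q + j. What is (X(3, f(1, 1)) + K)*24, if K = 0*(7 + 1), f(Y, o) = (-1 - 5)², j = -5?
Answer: -15672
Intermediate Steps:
f(Y, o) = 36 (f(Y, o) = (-6)² = 36)
X(x, Q) = -5 - 6*Q*x (X(x, Q) = (-6*x)*Q - 5 = -6*Q*x - 5 = -5 - 6*Q*x)
K = 0 (K = 0*8 = 0)
(X(3, f(1, 1)) + K)*24 = ((-5 - 6*36*3) + 0)*24 = ((-5 - 648) + 0)*24 = (-653 + 0)*24 = -653*24 = -15672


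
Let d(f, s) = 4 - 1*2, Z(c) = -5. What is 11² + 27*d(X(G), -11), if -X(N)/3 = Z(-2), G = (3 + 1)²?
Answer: 175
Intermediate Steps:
G = 16 (G = 4² = 16)
X(N) = 15 (X(N) = -3*(-5) = 15)
d(f, s) = 2 (d(f, s) = 4 - 2 = 2)
11² + 27*d(X(G), -11) = 11² + 27*2 = 121 + 54 = 175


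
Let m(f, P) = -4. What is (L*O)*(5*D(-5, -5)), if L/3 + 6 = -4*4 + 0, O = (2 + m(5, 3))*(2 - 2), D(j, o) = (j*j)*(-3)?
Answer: 0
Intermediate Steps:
D(j, o) = -3*j**2 (D(j, o) = j**2*(-3) = -3*j**2)
O = 0 (O = (2 - 4)*(2 - 2) = -2*0 = 0)
L = -66 (L = -18 + 3*(-4*4 + 0) = -18 + 3*(-16 + 0) = -18 + 3*(-16) = -18 - 48 = -66)
(L*O)*(5*D(-5, -5)) = (-66*0)*(5*(-3*(-5)**2)) = 0*(5*(-3*25)) = 0*(5*(-75)) = 0*(-375) = 0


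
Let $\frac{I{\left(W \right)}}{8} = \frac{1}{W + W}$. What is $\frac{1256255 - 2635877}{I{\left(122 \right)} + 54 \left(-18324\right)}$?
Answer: $\frac{42078471}{30179627} \approx 1.3943$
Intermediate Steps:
$I{\left(W \right)} = \frac{4}{W}$ ($I{\left(W \right)} = \frac{8}{W + W} = \frac{8}{2 W} = 8 \frac{1}{2 W} = \frac{4}{W}$)
$\frac{1256255 - 2635877}{I{\left(122 \right)} + 54 \left(-18324\right)} = \frac{1256255 - 2635877}{\frac{4}{122} + 54 \left(-18324\right)} = - \frac{1379622}{4 \cdot \frac{1}{122} - 989496} = - \frac{1379622}{\frac{2}{61} - 989496} = - \frac{1379622}{- \frac{60359254}{61}} = \left(-1379622\right) \left(- \frac{61}{60359254}\right) = \frac{42078471}{30179627}$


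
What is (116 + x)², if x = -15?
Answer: 10201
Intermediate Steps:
(116 + x)² = (116 - 15)² = 101² = 10201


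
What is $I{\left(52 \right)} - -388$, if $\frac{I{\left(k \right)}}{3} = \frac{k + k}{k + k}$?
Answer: $391$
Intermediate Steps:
$I{\left(k \right)} = 3$ ($I{\left(k \right)} = 3 \frac{k + k}{k + k} = 3 \frac{2 k}{2 k} = 3 \cdot 2 k \frac{1}{2 k} = 3 \cdot 1 = 3$)
$I{\left(52 \right)} - -388 = 3 - -388 = 3 + 388 = 391$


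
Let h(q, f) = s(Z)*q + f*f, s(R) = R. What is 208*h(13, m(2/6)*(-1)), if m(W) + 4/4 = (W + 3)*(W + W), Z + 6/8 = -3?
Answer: -796172/81 ≈ -9829.3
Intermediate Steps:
Z = -15/4 (Z = -¾ - 3 = -15/4 ≈ -3.7500)
m(W) = -1 + 2*W*(3 + W) (m(W) = -1 + (W + 3)*(W + W) = -1 + (3 + W)*(2*W) = -1 + 2*W*(3 + W))
h(q, f) = f² - 15*q/4 (h(q, f) = -15*q/4 + f*f = -15*q/4 + f² = f² - 15*q/4)
208*h(13, m(2/6)*(-1)) = 208*(((-1 + 2*(2/6)² + 6*(2/6))*(-1))² - 15/4*13) = 208*(((-1 + 2*(2*(⅙))² + 6*(2*(⅙)))*(-1))² - 195/4) = 208*(((-1 + 2*(⅓)² + 6*(⅓))*(-1))² - 195/4) = 208*(((-1 + 2*(⅑) + 2)*(-1))² - 195/4) = 208*(((-1 + 2/9 + 2)*(-1))² - 195/4) = 208*(((11/9)*(-1))² - 195/4) = 208*((-11/9)² - 195/4) = 208*(121/81 - 195/4) = 208*(-15311/324) = -796172/81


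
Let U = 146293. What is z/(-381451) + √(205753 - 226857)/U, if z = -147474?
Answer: 147474/381451 + 4*I*√1319/146293 ≈ 0.38661 + 0.00099302*I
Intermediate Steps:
z/(-381451) + √(205753 - 226857)/U = -147474/(-381451) + √(205753 - 226857)/146293 = -147474*(-1/381451) + √(-21104)*(1/146293) = 147474/381451 + (4*I*√1319)*(1/146293) = 147474/381451 + 4*I*√1319/146293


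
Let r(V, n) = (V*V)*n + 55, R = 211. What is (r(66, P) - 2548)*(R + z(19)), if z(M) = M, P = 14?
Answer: 13452930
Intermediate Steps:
r(V, n) = 55 + n*V**2 (r(V, n) = V**2*n + 55 = n*V**2 + 55 = 55 + n*V**2)
(r(66, P) - 2548)*(R + z(19)) = ((55 + 14*66**2) - 2548)*(211 + 19) = ((55 + 14*4356) - 2548)*230 = ((55 + 60984) - 2548)*230 = (61039 - 2548)*230 = 58491*230 = 13452930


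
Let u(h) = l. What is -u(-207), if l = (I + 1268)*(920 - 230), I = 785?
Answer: -1416570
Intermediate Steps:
l = 1416570 (l = (785 + 1268)*(920 - 230) = 2053*690 = 1416570)
u(h) = 1416570
-u(-207) = -1*1416570 = -1416570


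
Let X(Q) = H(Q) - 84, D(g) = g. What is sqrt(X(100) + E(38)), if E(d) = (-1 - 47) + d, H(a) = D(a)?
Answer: sqrt(6) ≈ 2.4495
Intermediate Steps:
H(a) = a
X(Q) = -84 + Q (X(Q) = Q - 84 = -84 + Q)
E(d) = -48 + d
sqrt(X(100) + E(38)) = sqrt((-84 + 100) + (-48 + 38)) = sqrt(16 - 10) = sqrt(6)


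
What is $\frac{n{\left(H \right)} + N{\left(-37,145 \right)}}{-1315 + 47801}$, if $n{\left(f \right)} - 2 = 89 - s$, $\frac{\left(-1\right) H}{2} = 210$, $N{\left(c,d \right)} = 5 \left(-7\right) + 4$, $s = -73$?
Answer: $\frac{133}{46486} \approx 0.0028611$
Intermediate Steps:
$N{\left(c,d \right)} = -31$ ($N{\left(c,d \right)} = -35 + 4 = -31$)
$H = -420$ ($H = \left(-2\right) 210 = -420$)
$n{\left(f \right)} = 164$ ($n{\left(f \right)} = 2 + \left(89 - -73\right) = 2 + \left(89 + 73\right) = 2 + 162 = 164$)
$\frac{n{\left(H \right)} + N{\left(-37,145 \right)}}{-1315 + 47801} = \frac{164 - 31}{-1315 + 47801} = \frac{133}{46486}$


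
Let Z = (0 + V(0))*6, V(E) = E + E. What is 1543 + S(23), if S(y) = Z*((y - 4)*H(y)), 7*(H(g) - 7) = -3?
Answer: 1543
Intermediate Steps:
H(g) = 46/7 (H(g) = 7 + (1/7)*(-3) = 7 - 3/7 = 46/7)
V(E) = 2*E
Z = 0 (Z = (0 + 2*0)*6 = (0 + 0)*6 = 0*6 = 0)
S(y) = 0 (S(y) = 0*((y - 4)*(46/7)) = 0*((-4 + y)*(46/7)) = 0*(-184/7 + 46*y/7) = 0)
1543 + S(23) = 1543 + 0 = 1543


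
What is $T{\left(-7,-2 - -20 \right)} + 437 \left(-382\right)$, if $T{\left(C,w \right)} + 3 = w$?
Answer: $-166919$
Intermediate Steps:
$T{\left(C,w \right)} = -3 + w$
$T{\left(-7,-2 - -20 \right)} + 437 \left(-382\right) = \left(-3 - -18\right) + 437 \left(-382\right) = \left(-3 + \left(-2 + 20\right)\right) - 166934 = \left(-3 + 18\right) - 166934 = 15 - 166934 = -166919$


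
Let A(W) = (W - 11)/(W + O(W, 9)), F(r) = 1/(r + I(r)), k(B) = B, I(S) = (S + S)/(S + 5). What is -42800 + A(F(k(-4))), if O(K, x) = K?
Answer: -85467/2 ≈ -42734.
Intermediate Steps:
I(S) = 2*S/(5 + S) (I(S) = (2*S)/(5 + S) = 2*S/(5 + S))
F(r) = 1/(r + 2*r/(5 + r))
A(W) = (-11 + W)/(2*W) (A(W) = (W - 11)/(W + W) = (-11 + W)/((2*W)) = (-11 + W)*(1/(2*W)) = (-11 + W)/(2*W))
-42800 + A(F(k(-4))) = -42800 + (-11 + (5 - 4)/((-4)*(7 - 4)))/(2*(((5 - 4)/((-4)*(7 - 4))))) = -42800 + (-11 - 1/4*1/3)/(2*((-1/4*1/3))) = -42800 + (-11 - 1/4*1/3*1)/(2*((-1/4*1/3*1))) = -42800 + (-11 - 1/12)/(2*(-1/12)) = -42800 + (1/2)*(-12)*(-133/12) = -42800 + 133/2 = -85467/2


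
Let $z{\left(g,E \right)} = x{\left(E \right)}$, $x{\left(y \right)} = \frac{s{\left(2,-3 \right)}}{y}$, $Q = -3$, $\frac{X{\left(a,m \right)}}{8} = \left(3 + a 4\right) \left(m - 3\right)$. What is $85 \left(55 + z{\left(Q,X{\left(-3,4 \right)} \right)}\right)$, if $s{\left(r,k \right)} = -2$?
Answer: $\frac{168385}{36} \approx 4677.4$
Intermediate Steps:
$X{\left(a,m \right)} = 8 \left(-3 + m\right) \left(3 + 4 a\right)$ ($X{\left(a,m \right)} = 8 \left(3 + a 4\right) \left(m - 3\right) = 8 \left(3 + 4 a\right) \left(-3 + m\right) = 8 \left(-3 + m\right) \left(3 + 4 a\right)$)
$x{\left(y \right)} = - \frac{2}{y}$
$z{\left(g,E \right)} = - \frac{2}{E}$
$85 \left(55 + z{\left(Q,X{\left(-3,4 \right)} \right)}\right) = 85 \left(55 - \frac{2}{-72 - -288 + 24 \cdot 4 + 32 \left(-3\right) 4}\right) = 85 \left(55 - \frac{2}{-72 + 288 + 96 - 384}\right) = 85 \left(55 - \frac{2}{-72}\right) = 85 \left(55 - - \frac{1}{36}\right) = 85 \left(55 + \frac{1}{36}\right) = 85 \cdot \frac{1981}{36} = \frac{168385}{36}$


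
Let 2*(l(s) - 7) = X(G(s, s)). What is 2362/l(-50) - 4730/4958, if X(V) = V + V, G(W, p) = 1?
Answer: 2918239/9916 ≈ 294.30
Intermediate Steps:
X(V) = 2*V
l(s) = 8 (l(s) = 7 + (2*1)/2 = 7 + (½)*2 = 7 + 1 = 8)
2362/l(-50) - 4730/4958 = 2362/8 - 4730/4958 = 2362*(⅛) - 4730*1/4958 = 1181/4 - 2365/2479 = 2918239/9916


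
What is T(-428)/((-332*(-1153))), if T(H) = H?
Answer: -107/95699 ≈ -0.0011181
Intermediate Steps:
T(-428)/((-332*(-1153))) = -428/((-332*(-1153))) = -428/382796 = -428*1/382796 = -107/95699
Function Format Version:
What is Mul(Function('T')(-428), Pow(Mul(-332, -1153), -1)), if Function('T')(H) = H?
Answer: Rational(-107, 95699) ≈ -0.0011181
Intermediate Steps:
Mul(Function('T')(-428), Pow(Mul(-332, -1153), -1)) = Mul(-428, Pow(Mul(-332, -1153), -1)) = Mul(-428, Pow(382796, -1)) = Mul(-428, Rational(1, 382796)) = Rational(-107, 95699)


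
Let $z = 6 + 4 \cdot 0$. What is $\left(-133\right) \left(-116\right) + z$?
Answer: $15434$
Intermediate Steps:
$z = 6$ ($z = 6 + 0 = 6$)
$\left(-133\right) \left(-116\right) + z = \left(-133\right) \left(-116\right) + 6 = 15428 + 6 = 15434$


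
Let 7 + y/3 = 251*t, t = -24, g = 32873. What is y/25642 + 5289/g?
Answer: -459150651/842929466 ≈ -0.54471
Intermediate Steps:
y = -18093 (y = -21 + 3*(251*(-24)) = -21 + 3*(-6024) = -21 - 18072 = -18093)
y/25642 + 5289/g = -18093/25642 + 5289/32873 = -459150651/842929466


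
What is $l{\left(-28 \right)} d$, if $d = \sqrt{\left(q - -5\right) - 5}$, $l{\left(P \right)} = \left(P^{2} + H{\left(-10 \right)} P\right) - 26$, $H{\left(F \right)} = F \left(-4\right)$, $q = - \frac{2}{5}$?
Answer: $- \frac{362 i \sqrt{10}}{5} \approx - 228.95 i$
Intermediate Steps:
$q = - \frac{2}{5}$ ($q = \left(-2\right) \frac{1}{5} = - \frac{2}{5} \approx -0.4$)
$H{\left(F \right)} = - 4 F$
$l{\left(P \right)} = -26 + P^{2} + 40 P$ ($l{\left(P \right)} = \left(P^{2} + \left(-4\right) \left(-10\right) P\right) - 26 = \left(P^{2} + 40 P\right) - 26 = -26 + P^{2} + 40 P$)
$d = \frac{i \sqrt{10}}{5}$ ($d = \sqrt{\left(- \frac{2}{5} - -5\right) - 5} = \sqrt{\left(- \frac{2}{5} + 5\right) - 5} = \sqrt{\frac{23}{5} - 5} = \sqrt{- \frac{2}{5}} = \frac{i \sqrt{10}}{5} \approx 0.63246 i$)
$l{\left(-28 \right)} d = \left(-26 + \left(-28\right)^{2} + 40 \left(-28\right)\right) \frac{i \sqrt{10}}{5} = \left(-26 + 784 - 1120\right) \frac{i \sqrt{10}}{5} = - 362 \frac{i \sqrt{10}}{5} = - \frac{362 i \sqrt{10}}{5}$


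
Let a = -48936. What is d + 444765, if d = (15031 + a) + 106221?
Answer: 517081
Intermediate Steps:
d = 72316 (d = (15031 - 48936) + 106221 = -33905 + 106221 = 72316)
d + 444765 = 72316 + 444765 = 517081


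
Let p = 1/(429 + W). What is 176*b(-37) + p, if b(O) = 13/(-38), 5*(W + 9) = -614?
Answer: -1699889/28234 ≈ -60.207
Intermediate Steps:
W = -659/5 (W = -9 + (⅕)*(-614) = -9 - 614/5 = -659/5 ≈ -131.80)
b(O) = -13/38 (b(O) = 13*(-1/38) = -13/38)
p = 5/1486 (p = 1/(429 - 659/5) = 1/(1486/5) = 5/1486 ≈ 0.0033647)
176*b(-37) + p = 176*(-13/38) + 5/1486 = -1144/19 + 5/1486 = -1699889/28234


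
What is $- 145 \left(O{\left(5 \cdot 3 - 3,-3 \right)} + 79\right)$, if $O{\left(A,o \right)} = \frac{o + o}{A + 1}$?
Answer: $- \frac{148045}{13} \approx -11388.0$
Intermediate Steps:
$O{\left(A,o \right)} = \frac{2 o}{1 + A}$
$- 145 \left(O{\left(5 \cdot 3 - 3,-3 \right)} + 79\right) = - 145 \left(2 \left(-3\right) \frac{1}{1 + \left(5 \cdot 3 - 3\right)} + 79\right) = - 145 \left(2 \left(-3\right) \frac{1}{1 + \left(15 - 3\right)} + 79\right) = - 145 \left(2 \left(-3\right) \frac{1}{1 + 12} + 79\right) = - 145 \left(2 \left(-3\right) \frac{1}{13} + 79\right) = - 145 \left(- \frac{6}{13} + 79\right) = \left(-145\right) \frac{1021}{13} = - \frac{148045}{13}$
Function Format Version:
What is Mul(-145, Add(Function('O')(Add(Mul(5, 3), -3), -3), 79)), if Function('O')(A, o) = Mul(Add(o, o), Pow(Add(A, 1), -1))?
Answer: Rational(-148045, 13) ≈ -11388.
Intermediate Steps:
Function('O')(A, o) = Mul(2, o, Pow(Add(1, A), -1)) (Function('O')(A, o) = Mul(Mul(2, o), Pow(Add(1, A), -1)) = Mul(2, o, Pow(Add(1, A), -1)))
Mul(-145, Add(Function('O')(Add(Mul(5, 3), -3), -3), 79)) = Mul(-145, Add(Mul(2, -3, Pow(Add(1, Add(Mul(5, 3), -3)), -1)), 79)) = Mul(-145, Add(Mul(2, -3, Pow(Add(1, Add(15, -3)), -1)), 79)) = Mul(-145, Add(Mul(2, -3, Pow(Add(1, 12), -1)), 79)) = Mul(-145, Add(Mul(2, -3, Pow(13, -1)), 79)) = Mul(-145, Add(Mul(2, -3, Rational(1, 13)), 79)) = Mul(-145, Add(Rational(-6, 13), 79)) = Mul(-145, Rational(1021, 13)) = Rational(-148045, 13)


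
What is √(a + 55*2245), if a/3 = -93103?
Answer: I*√155834 ≈ 394.76*I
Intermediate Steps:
a = -279309 (a = 3*(-93103) = -279309)
√(a + 55*2245) = √(-279309 + 55*2245) = √(-279309 + 123475) = √(-155834) = I*√155834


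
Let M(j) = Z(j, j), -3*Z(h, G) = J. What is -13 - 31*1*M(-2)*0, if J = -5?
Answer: -13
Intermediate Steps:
Z(h, G) = 5/3 (Z(h, G) = -⅓*(-5) = 5/3)
M(j) = 5/3
-13 - 31*1*M(-2)*0 = -13 - 31*1*(5/3)*0 = -13 - 155*0/3 = -13 - 31*0 = -13 + 0 = -13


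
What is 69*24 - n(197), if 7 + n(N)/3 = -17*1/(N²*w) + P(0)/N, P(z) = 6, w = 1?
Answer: 65079198/38809 ≈ 1676.9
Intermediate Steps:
n(N) = -21 - 51/N² + 18/N (n(N) = -21 + 3*(-17/N² + 6/N) = -21 + (-51/N² + 18/N) = -21 - 51/N² + 18/N)
69*24 - n(197) = 69*24 - (-21 - 51/197² + 18/197) = 1656 - (-21 - 51*1/38809 + 18*(1/197)) = 1656 - (-21 - 51/38809 + 18/197) = 1656 - 1*(-811494/38809) = 1656 + 811494/38809 = 65079198/38809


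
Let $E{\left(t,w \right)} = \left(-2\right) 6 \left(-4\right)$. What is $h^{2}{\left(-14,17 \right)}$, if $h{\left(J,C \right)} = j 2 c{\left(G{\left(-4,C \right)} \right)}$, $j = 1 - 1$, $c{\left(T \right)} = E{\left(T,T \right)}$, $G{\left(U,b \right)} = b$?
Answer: $0$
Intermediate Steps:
$E{\left(t,w \right)} = 48$ ($E{\left(t,w \right)} = \left(-12\right) \left(-4\right) = 48$)
$c{\left(T \right)} = 48$
$j = 0$ ($j = 1 - 1 = 0$)
$h{\left(J,C \right)} = 0$ ($h{\left(J,C \right)} = 0 \cdot 2 \cdot 48 = 0 \cdot 48 = 0$)
$h^{2}{\left(-14,17 \right)} = 0^{2} = 0$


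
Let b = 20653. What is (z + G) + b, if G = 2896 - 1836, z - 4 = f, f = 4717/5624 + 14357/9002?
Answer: 78542510787/3616232 ≈ 21719.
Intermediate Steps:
f = 8800443/3616232 (f = 4717*(1/5624) + 14357*(1/9002) = 4717/5624 + 2051/1286 = 8800443/3616232 ≈ 2.4336)
z = 23265371/3616232 (z = 4 + 8800443/3616232 = 23265371/3616232 ≈ 6.4336)
G = 1060
(z + G) + b = (23265371/3616232 + 1060) + 20653 = 3856471291/3616232 + 20653 = 78542510787/3616232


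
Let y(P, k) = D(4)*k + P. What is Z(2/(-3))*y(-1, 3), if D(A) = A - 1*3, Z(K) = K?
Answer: -4/3 ≈ -1.3333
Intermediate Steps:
D(A) = -3 + A (D(A) = A - 3 = -3 + A)
y(P, k) = P + k (y(P, k) = (-3 + 4)*k + P = 1*k + P = k + P = P + k)
Z(2/(-3))*y(-1, 3) = (2/(-3))*(-1 + 3) = (2*(-1/3))*2 = -2/3*2 = -4/3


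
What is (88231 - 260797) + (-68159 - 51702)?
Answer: -292427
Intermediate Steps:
(88231 - 260797) + (-68159 - 51702) = -172566 - 119861 = -292427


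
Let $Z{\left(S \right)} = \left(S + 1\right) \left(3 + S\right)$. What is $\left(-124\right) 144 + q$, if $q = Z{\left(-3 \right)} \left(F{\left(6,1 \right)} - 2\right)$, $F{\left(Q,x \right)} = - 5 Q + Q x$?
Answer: $-17856$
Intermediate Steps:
$Z{\left(S \right)} = \left(1 + S\right) \left(3 + S\right)$
$q = 0$ ($q = \left(3 + \left(-3\right)^{2} + 4 \left(-3\right)\right) \left(6 \left(-5 + 1\right) - 2\right) = \left(3 + 9 - 12\right) \left(6 \left(-4\right) - 2\right) = 0 \left(-24 - 2\right) = 0 \left(-26\right) = 0$)
$\left(-124\right) 144 + q = \left(-124\right) 144 + 0 = -17856 + 0 = -17856$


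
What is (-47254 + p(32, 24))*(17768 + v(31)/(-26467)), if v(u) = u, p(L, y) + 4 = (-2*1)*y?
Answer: -3178055093750/3781 ≈ -8.4053e+8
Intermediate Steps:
p(L, y) = -4 - 2*y (p(L, y) = -4 + (-2*1)*y = -4 - 2*y)
(-47254 + p(32, 24))*(17768 + v(31)/(-26467)) = (-47254 + (-4 - 2*24))*(17768 + 31/(-26467)) = (-47254 + (-4 - 48))*(17768 + 31*(-1/26467)) = (-47254 - 52)*(17768 - 31/26467) = -47306*470265625/26467 = -3178055093750/3781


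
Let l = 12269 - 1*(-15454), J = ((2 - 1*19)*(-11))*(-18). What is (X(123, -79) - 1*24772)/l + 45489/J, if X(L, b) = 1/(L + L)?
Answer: -9187239583/637656723 ≈ -14.408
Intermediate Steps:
X(L, b) = 1/(2*L)
J = -3366 (J = ((2 - 19)*(-11))*(-18) = -17*(-11)*(-18) = 187*(-18) = -3366)
l = 27723 (l = 12269 + 15454 = 27723)
(X(123, -79) - 1*24772)/l + 45489/J = ((½)/123 - 1*24772)/27723 + 45489/(-3366) = ((½)*(1/123) - 24772)*(1/27723) + 45489*(-1/3366) = (1/246 - 24772)*(1/27723) - 15163/1122 = -6093911/246*1/27723 - 15163/1122 = -6093911/6819858 - 15163/1122 = -9187239583/637656723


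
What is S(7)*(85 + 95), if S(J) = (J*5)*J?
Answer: 44100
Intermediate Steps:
S(J) = 5*J² (S(J) = (5*J)*J = 5*J²)
S(7)*(85 + 95) = (5*7²)*(85 + 95) = (5*49)*180 = 245*180 = 44100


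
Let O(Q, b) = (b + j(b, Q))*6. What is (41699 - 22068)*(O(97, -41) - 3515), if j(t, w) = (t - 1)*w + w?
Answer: -542267113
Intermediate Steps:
j(t, w) = w + w*(-1 + t) (j(t, w) = (-1 + t)*w + w = w*(-1 + t) + w = w + w*(-1 + t))
O(Q, b) = 6*b + 6*Q*b (O(Q, b) = (b + b*Q)*6 = (b + Q*b)*6 = 6*b + 6*Q*b)
(41699 - 22068)*(O(97, -41) - 3515) = (41699 - 22068)*(6*(-41)*(1 + 97) - 3515) = 19631*(6*(-41)*98 - 3515) = 19631*(-24108 - 3515) = 19631*(-27623) = -542267113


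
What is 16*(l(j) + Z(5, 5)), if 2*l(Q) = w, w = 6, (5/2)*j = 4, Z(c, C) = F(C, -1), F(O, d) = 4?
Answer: 112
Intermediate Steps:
Z(c, C) = 4
j = 8/5 (j = (2/5)*4 = 8/5 ≈ 1.6000)
l(Q) = 3 (l(Q) = (1/2)*6 = 3)
16*(l(j) + Z(5, 5)) = 16*(3 + 4) = 16*7 = 112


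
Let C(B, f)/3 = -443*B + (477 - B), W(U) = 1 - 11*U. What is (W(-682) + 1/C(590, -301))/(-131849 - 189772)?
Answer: -5885720846/252295271829 ≈ -0.023329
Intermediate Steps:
C(B, f) = 1431 - 1332*B (C(B, f) = 3*(-443*B + (477 - B)) = 3*(477 - 444*B) = 1431 - 1332*B)
(W(-682) + 1/C(590, -301))/(-131849 - 189772) = ((1 - 11*(-682)) + 1/(1431 - 1332*590))/(-131849 - 189772) = ((1 + 7502) + 1/(1431 - 785880))/(-321621) = (7503 + 1/(-784449))*(-1/321621) = (7503 - 1/784449)*(-1/321621) = (5885720846/784449)*(-1/321621) = -5885720846/252295271829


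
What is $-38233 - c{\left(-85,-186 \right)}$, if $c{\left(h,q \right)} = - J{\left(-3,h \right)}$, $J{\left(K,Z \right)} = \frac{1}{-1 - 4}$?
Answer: $- \frac{191166}{5} \approx -38233.0$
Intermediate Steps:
$J{\left(K,Z \right)} = - \frac{1}{5}$ ($J{\left(K,Z \right)} = \frac{1}{-5} = - \frac{1}{5}$)
$c{\left(h,q \right)} = \frac{1}{5}$ ($c{\left(h,q \right)} = \left(-1\right) \left(- \frac{1}{5}\right) = \frac{1}{5}$)
$-38233 - c{\left(-85,-186 \right)} = -38233 - \frac{1}{5} = - \frac{191166}{5}$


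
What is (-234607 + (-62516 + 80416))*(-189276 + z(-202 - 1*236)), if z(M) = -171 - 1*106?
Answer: 41077461971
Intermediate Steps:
z(M) = -277 (z(M) = -171 - 106 = -277)
(-234607 + (-62516 + 80416))*(-189276 + z(-202 - 1*236)) = (-234607 + (-62516 + 80416))*(-189276 - 277) = (-234607 + 17900)*(-189553) = -216707*(-189553) = 41077461971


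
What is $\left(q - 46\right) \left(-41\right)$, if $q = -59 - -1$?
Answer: $4264$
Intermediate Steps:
$q = -58$ ($q = -59 + 1 = -58$)
$\left(q - 46\right) \left(-41\right) = \left(-58 - 46\right) \left(-41\right) = \left(-104\right) \left(-41\right) = 4264$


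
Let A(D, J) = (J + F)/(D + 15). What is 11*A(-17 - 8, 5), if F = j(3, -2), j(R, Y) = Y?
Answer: -33/10 ≈ -3.3000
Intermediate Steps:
F = -2
A(D, J) = (-2 + J)/(15 + D) (A(D, J) = (J - 2)/(D + 15) = (-2 + J)/(15 + D))
11*A(-17 - 8, 5) = 11*((-2 + 5)/(15 + (-17 - 8))) = 11*(3/(15 - 25)) = 11*(3/(-10)) = 11*(-⅒*3) = 11*(-3/10) = -33/10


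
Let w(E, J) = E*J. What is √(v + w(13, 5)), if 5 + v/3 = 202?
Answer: 4*√41 ≈ 25.612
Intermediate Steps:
v = 591 (v = -15 + 3*202 = -15 + 606 = 591)
√(v + w(13, 5)) = √(591 + 13*5) = √(591 + 65) = √656 = 4*√41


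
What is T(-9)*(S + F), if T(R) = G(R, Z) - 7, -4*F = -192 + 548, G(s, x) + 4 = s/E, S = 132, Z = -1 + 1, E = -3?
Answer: -344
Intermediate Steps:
Z = 0
G(s, x) = -4 - s/3 (G(s, x) = -4 + s/(-3) = -4 + s*(-⅓) = -4 - s/3)
F = -89 (F = -(-192 + 548)/4 = -¼*356 = -89)
T(R) = -11 - R/3 (T(R) = (-4 - R/3) - 7 = -11 - R/3)
T(-9)*(S + F) = (-11 - ⅓*(-9))*(132 - 89) = (-11 + 3)*43 = -8*43 = -344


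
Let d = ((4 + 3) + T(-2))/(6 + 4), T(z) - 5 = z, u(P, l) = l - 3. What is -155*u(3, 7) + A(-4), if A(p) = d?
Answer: -619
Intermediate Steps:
u(P, l) = -3 + l
T(z) = 5 + z
d = 1 (d = ((4 + 3) + (5 - 2))/(6 + 4) = (7 + 3)/10 = 10*(1/10) = 1)
A(p) = 1
-155*u(3, 7) + A(-4) = -155*(-3 + 7) + 1 = -155*4 + 1 = -620 + 1 = -619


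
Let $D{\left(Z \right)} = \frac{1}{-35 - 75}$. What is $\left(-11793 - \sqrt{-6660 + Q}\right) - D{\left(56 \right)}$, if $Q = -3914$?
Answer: $- \frac{1297229}{110} - i \sqrt{10574} \approx -11793.0 - 102.83 i$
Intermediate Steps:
$D{\left(Z \right)} = - \frac{1}{110}$ ($D{\left(Z \right)} = \frac{1}{-110} = - \frac{1}{110}$)
$\left(-11793 - \sqrt{-6660 + Q}\right) - D{\left(56 \right)} = \left(-11793 - \sqrt{-6660 - 3914}\right) - - \frac{1}{110} = \left(-11793 - \sqrt{-10574}\right) + \frac{1}{110} = \left(-11793 - i \sqrt{10574}\right) + \frac{1}{110} = - \frac{1297229}{110} - i \sqrt{10574}$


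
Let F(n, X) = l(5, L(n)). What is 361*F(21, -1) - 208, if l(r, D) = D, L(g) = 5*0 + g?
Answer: 7373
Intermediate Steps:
L(g) = g (L(g) = 0 + g = g)
F(n, X) = n
361*F(21, -1) - 208 = 361*21 - 208 = 7581 - 208 = 7373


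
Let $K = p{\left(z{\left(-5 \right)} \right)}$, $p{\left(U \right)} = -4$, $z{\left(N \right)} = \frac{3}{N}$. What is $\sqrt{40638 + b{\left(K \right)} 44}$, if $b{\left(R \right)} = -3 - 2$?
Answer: $\sqrt{40418} \approx 201.04$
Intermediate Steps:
$K = -4$
$b{\left(R \right)} = -5$
$\sqrt{40638 + b{\left(K \right)} 44} = \sqrt{40638 - 220} = \sqrt{40418}$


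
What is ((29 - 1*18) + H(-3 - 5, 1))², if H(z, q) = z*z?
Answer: 5625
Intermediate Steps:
H(z, q) = z²
((29 - 1*18) + H(-3 - 5, 1))² = ((29 - 1*18) + (-3 - 5)²)² = ((29 - 18) + (-8)²)² = (11 + 64)² = 75² = 5625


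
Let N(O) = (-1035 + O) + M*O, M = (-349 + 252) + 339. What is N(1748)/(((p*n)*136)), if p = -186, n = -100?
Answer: 141243/843200 ≈ 0.16751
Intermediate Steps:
M = 242 (M = -97 + 339 = 242)
N(O) = -1035 + 243*O (N(O) = (-1035 + O) + 242*O = -1035 + 243*O)
N(1748)/(((p*n)*136)) = (-1035 + 243*1748)/((-186*(-100)*136)) = (-1035 + 424764)/((18600*136)) = 423729/2529600 = 423729*(1/2529600) = 141243/843200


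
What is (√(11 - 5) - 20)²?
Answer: (20 - √6)² ≈ 308.02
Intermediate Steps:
(√(11 - 5) - 20)² = (√6 - 20)² = (-20 + √6)²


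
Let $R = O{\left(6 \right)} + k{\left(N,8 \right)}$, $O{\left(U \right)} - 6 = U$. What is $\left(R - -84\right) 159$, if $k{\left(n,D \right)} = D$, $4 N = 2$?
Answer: $16536$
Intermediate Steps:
$N = \frac{1}{2}$ ($N = \frac{1}{4} \cdot 2 = \frac{1}{2} \approx 0.5$)
$O{\left(U \right)} = 6 + U$
$R = 20$ ($R = \left(6 + 6\right) + 8 = 12 + 8 = 20$)
$\left(R - -84\right) 159 = \left(20 - -84\right) 159 = \left(20 + 84\right) 159 = 104 \cdot 159 = 16536$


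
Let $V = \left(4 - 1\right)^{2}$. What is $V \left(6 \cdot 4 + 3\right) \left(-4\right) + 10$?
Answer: $-962$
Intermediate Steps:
$V = 9$ ($V = 3^{2} = 9$)
$V \left(6 \cdot 4 + 3\right) \left(-4\right) + 10 = 9 \left(6 \cdot 4 + 3\right) \left(-4\right) + 10 = 9 \left(24 + 3\right) \left(-4\right) + 10 = 9 \cdot 27 \left(-4\right) + 10 = 9 \left(-108\right) + 10 = -972 + 10 = -962$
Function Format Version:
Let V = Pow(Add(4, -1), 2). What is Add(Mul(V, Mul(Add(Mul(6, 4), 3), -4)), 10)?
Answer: -962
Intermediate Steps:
V = 9 (V = Pow(3, 2) = 9)
Add(Mul(V, Mul(Add(Mul(6, 4), 3), -4)), 10) = Add(Mul(9, Mul(Add(Mul(6, 4), 3), -4)), 10) = Add(Mul(9, Mul(Add(24, 3), -4)), 10) = Add(Mul(9, Mul(27, -4)), 10) = Add(Mul(9, -108), 10) = Add(-972, 10) = -962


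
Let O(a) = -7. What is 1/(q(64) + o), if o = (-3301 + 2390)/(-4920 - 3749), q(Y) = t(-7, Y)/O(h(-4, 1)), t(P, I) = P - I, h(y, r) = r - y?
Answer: 60683/621876 ≈ 0.097581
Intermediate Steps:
q(Y) = 1 + Y/7 (q(Y) = (-7 - Y)/(-7) = (-7 - Y)*(-⅐) = 1 + Y/7)
o = 911/8669 (o = -911/(-8669) = -911*(-1/8669) = 911/8669 ≈ 0.10509)
1/(q(64) + o) = 1/((1 + (⅐)*64) + 911/8669) = 1/((1 + 64/7) + 911/8669) = 1/(71/7 + 911/8669) = 1/(621876/60683) = 60683/621876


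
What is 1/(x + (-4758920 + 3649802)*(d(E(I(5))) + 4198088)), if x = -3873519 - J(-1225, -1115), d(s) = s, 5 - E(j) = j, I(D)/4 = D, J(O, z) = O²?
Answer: -1/4656163703758 ≈ -2.1477e-13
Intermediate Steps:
I(D) = 4*D
E(j) = 5 - j
x = -5374144 (x = -3873519 - 1*(-1225)² = -3873519 - 1*1500625 = -3873519 - 1500625 = -5374144)
1/(x + (-4758920 + 3649802)*(d(E(I(5))) + 4198088)) = 1/(-5374144 + (-4758920 + 3649802)*((5 - 4*5) + 4198088)) = 1/(-5374144 - 1109118*((5 - 1*20) + 4198088)) = 1/(-5374144 - 1109118*((5 - 20) + 4198088)) = 1/(-5374144 - 1109118*(-15 + 4198088)) = 1/(-5374144 - 1109118*4198073) = 1/(-5374144 - 4656158329614) = 1/(-4656163703758) = -1/4656163703758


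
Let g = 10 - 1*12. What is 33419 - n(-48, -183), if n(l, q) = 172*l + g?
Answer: 41677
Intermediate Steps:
g = -2 (g = 10 - 12 = -2)
n(l, q) = -2 + 172*l (n(l, q) = 172*l - 2 = -2 + 172*l)
33419 - n(-48, -183) = 33419 - (-2 + 172*(-48)) = 33419 - (-2 - 8256) = 33419 - 1*(-8258) = 33419 + 8258 = 41677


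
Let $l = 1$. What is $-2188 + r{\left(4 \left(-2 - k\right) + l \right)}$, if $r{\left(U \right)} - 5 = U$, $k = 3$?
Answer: $-2202$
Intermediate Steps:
$r{\left(U \right)} = 5 + U$
$-2188 + r{\left(4 \left(-2 - k\right) + l \right)} = -2188 + \left(5 + \left(4 \left(-2 - 3\right) + 1\right)\right) = -2188 + \left(5 + \left(4 \left(-5\right) + 1\right)\right) = -2188 + \left(5 + \left(-20 + 1\right)\right) = -2188 + \left(5 - 19\right) = -2188 - 14 = -2202$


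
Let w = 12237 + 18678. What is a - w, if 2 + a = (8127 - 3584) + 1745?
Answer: -24629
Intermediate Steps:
w = 30915
a = 6286 (a = -2 + ((8127 - 3584) + 1745) = -2 + (4543 + 1745) = -2 + 6288 = 6286)
a - w = 6286 - 1*30915 = 6286 - 30915 = -24629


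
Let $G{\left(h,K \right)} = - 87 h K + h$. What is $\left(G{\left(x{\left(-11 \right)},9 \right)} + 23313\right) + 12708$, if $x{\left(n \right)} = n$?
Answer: $44623$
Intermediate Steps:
$G{\left(h,K \right)} = h - 87 K h$ ($G{\left(h,K \right)} = - 87 K h + h = h - 87 K h$)
$\left(G{\left(x{\left(-11 \right)},9 \right)} + 23313\right) + 12708 = \left(- 11 \left(1 - 783\right) + 23313\right) + 12708 = \left(\left(-11\right) \left(-782\right) + 23313\right) + 12708 = \left(8602 + 23313\right) + 12708 = 31915 + 12708 = 44623$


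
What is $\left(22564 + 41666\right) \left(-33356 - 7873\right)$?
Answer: $-2648138670$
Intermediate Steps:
$\left(22564 + 41666\right) \left(-33356 - 7873\right) = 64230 \left(-41229\right) = -2648138670$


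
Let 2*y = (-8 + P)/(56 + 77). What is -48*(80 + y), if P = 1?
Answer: -72936/19 ≈ -3838.7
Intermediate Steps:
y = -1/38 (y = ((-8 + 1)/(56 + 77))/2 = (-7/133)/2 = (-7*1/133)/2 = (½)*(-1/19) = -1/38 ≈ -0.026316)
-48*(80 + y) = -48*(80 - 1/38) = -48*3039/38 = -72936/19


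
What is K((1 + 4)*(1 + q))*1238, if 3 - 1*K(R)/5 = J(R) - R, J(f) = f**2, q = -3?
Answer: -662330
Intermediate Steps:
K(R) = 15 - 5*R**2 + 5*R (K(R) = 15 - 5*(R**2 - R) = 15 + (-5*R**2 + 5*R) = 15 - 5*R**2 + 5*R)
K((1 + 4)*(1 + q))*1238 = (15 - 5*(1 - 3)**2*(1 + 4)**2 + 5*((1 + 4)*(1 - 3)))*1238 = (15 - 5*(5*(-2))**2 + 5*(5*(-2)))*1238 = (15 - 5*(-10)**2 + 5*(-10))*1238 = (15 - 5*100 - 50)*1238 = (15 - 500 - 50)*1238 = -535*1238 = -662330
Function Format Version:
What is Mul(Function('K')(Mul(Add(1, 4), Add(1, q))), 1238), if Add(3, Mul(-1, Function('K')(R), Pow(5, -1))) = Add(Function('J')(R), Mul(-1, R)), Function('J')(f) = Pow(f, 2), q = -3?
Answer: -662330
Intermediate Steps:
Function('K')(R) = Add(15, Mul(-5, Pow(R, 2)), Mul(5, R)) (Function('K')(R) = Add(15, Mul(-5, Add(Pow(R, 2), Mul(-1, R)))) = Add(15, Add(Mul(-5, Pow(R, 2)), Mul(5, R))) = Add(15, Mul(-5, Pow(R, 2)), Mul(5, R)))
Mul(Function('K')(Mul(Add(1, 4), Add(1, q))), 1238) = Mul(Add(15, Mul(-5, Pow(Mul(Add(1, 4), Add(1, -3)), 2)), Mul(5, Mul(Add(1, 4), Add(1, -3)))), 1238) = Mul(Add(15, Mul(-5, Pow(Mul(5, -2), 2)), Mul(5, Mul(5, -2))), 1238) = Mul(Add(15, Mul(-5, Pow(-10, 2)), Mul(5, -10)), 1238) = Mul(Add(15, Mul(-5, 100), -50), 1238) = Mul(Add(15, -500, -50), 1238) = Mul(-535, 1238) = -662330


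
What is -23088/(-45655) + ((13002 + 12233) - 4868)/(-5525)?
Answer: -160458837/50448775 ≈ -3.1806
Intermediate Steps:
-23088/(-45655) + ((13002 + 12233) - 4868)/(-5525) = -23088*(-1/45655) + (25235 - 4868)*(-1/5525) = 23088/45655 + 20367*(-1/5525) = 23088/45655 - 20367/5525 = -160458837/50448775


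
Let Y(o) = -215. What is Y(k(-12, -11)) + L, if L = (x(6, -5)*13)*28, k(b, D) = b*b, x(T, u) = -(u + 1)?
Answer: 1241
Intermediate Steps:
x(T, u) = -1 - u (x(T, u) = -(1 + u) = -1 - u)
k(b, D) = b**2
L = 1456 (L = ((-1 - 1*(-5))*13)*28 = ((-1 + 5)*13)*28 = (4*13)*28 = 52*28 = 1456)
Y(k(-12, -11)) + L = -215 + 1456 = 1241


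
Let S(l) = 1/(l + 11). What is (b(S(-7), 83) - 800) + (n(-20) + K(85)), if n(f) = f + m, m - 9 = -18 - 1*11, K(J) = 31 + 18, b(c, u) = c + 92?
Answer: -2795/4 ≈ -698.75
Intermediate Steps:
S(l) = 1/(11 + l)
b(c, u) = 92 + c
K(J) = 49
m = -20 (m = 9 + (-18 - 1*11) = 9 + (-18 - 11) = 9 - 29 = -20)
n(f) = -20 + f (n(f) = f - 20 = -20 + f)
(b(S(-7), 83) - 800) + (n(-20) + K(85)) = ((92 + 1/(11 - 7)) - 800) + ((-20 - 20) + 49) = ((92 + 1/4) - 800) + (-40 + 49) = ((92 + 1/4) - 800) + 9 = (369/4 - 800) + 9 = -2831/4 + 9 = -2795/4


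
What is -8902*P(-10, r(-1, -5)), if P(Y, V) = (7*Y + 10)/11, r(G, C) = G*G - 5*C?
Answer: 534120/11 ≈ 48556.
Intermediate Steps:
r(G, C) = G² - 5*C
P(Y, V) = 10/11 + 7*Y/11 (P(Y, V) = (10 + 7*Y)*(1/11) = 10/11 + 7*Y/11)
-8902*P(-10, r(-1, -5)) = -8902*(10/11 + (7/11)*(-10)) = -8902*(10/11 - 70/11) = -8902*(-60/11) = 534120/11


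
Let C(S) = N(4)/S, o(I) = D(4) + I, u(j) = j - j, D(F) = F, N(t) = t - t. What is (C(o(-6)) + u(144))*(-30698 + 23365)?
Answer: 0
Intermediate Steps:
N(t) = 0
u(j) = 0
o(I) = 4 + I
C(S) = 0 (C(S) = 0/S = 0)
(C(o(-6)) + u(144))*(-30698 + 23365) = (0 + 0)*(-30698 + 23365) = 0*(-7333) = 0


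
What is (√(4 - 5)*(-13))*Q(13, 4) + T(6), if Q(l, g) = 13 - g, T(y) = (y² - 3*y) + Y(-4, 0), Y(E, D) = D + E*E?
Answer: 34 - 117*I ≈ 34.0 - 117.0*I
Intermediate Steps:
Y(E, D) = D + E²
T(y) = 16 + y² - 3*y (T(y) = (y² - 3*y) + (0 + (-4)²) = (y² - 3*y) + (0 + 16) = (y² - 3*y) + 16 = 16 + y² - 3*y)
(√(4 - 5)*(-13))*Q(13, 4) + T(6) = (√(4 - 5)*(-13))*(13 - 1*4) + (16 + 6² - 3*6) = (√(-1)*(-13))*(13 - 4) + (16 + 36 - 18) = (I*(-13))*9 + 34 = -13*I*9 + 34 = -117*I + 34 = 34 - 117*I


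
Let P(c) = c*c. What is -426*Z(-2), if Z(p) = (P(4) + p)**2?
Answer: -83496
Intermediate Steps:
P(c) = c**2
Z(p) = (16 + p)**2 (Z(p) = (4**2 + p)**2 = (16 + p)**2)
-426*Z(-2) = -426*(16 - 2)**2 = -426*14**2 = -426*196 = -83496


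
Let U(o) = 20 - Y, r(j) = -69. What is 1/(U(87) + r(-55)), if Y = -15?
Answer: -1/34 ≈ -0.029412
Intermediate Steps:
U(o) = 35 (U(o) = 20 - 1*(-15) = 20 + 15 = 35)
1/(U(87) + r(-55)) = 1/(35 - 69) = 1/(-34) = -1/34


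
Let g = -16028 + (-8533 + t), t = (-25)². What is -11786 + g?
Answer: -35722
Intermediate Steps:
t = 625
g = -23936 (g = -16028 + (-8533 + 625) = -16028 - 7908 = -23936)
-11786 + g = -11786 - 23936 = -35722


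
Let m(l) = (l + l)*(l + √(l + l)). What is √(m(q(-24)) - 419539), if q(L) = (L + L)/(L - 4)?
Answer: √(-20557123 + 48*√42)/7 ≈ 647.71*I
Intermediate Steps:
q(L) = 2*L/(-4 + L) (q(L) = (2*L)/(-4 + L) = 2*L/(-4 + L))
m(l) = 2*l*(l + √2*√l) (m(l) = (2*l)*(l + √(2*l)) = (2*l)*(l + √2*√l) = 2*l*(l + √2*√l))
√(m(q(-24)) - 419539) = √((2*(2*(-24)/(-4 - 24))² + 2*√2*(2*(-24)/(-4 - 24))^(3/2)) - 419539) = √((2*(2*(-24)/(-28))² + 2*√2*(2*(-24)/(-28))^(3/2)) - 419539) = √((2*(2*(-24)*(-1/28))² + 2*√2*(2*(-24)*(-1/28))^(3/2)) - 419539) = √((2*(12/7)² + 2*√2*(12/7)^(3/2)) - 419539) = √((2*(144/49) + 2*√2*(24*√21/49)) - 419539) = √((288/49 + 48*√42/49) - 419539) = √(-20557123/49 + 48*√42/49)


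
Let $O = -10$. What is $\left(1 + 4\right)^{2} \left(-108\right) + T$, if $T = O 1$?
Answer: $-2710$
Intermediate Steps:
$T = -10$ ($T = \left(-10\right) 1 = -10$)
$\left(1 + 4\right)^{2} \left(-108\right) + T = \left(1 + 4\right)^{2} \left(-108\right) - 10 = 5^{2} \left(-108\right) - 10 = 25 \left(-108\right) - 10 = -2700 - 10 = -2710$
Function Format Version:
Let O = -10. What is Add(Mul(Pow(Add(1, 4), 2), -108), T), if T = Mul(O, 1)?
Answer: -2710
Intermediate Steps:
T = -10 (T = Mul(-10, 1) = -10)
Add(Mul(Pow(Add(1, 4), 2), -108), T) = Add(Mul(Pow(Add(1, 4), 2), -108), -10) = Add(Mul(Pow(5, 2), -108), -10) = Add(Mul(25, -108), -10) = Add(-2700, -10) = -2710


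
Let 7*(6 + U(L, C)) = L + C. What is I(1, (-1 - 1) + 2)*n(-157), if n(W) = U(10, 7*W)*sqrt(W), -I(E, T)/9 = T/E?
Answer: 0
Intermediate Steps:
U(L, C) = -6 + C/7 + L/7 (U(L, C) = -6 + (L + C)/7 = -6 + (C + L)/7 = -6 + (C/7 + L/7) = -6 + C/7 + L/7)
I(E, T) = -9*T/E
n(W) = sqrt(W)*(-32/7 + W) (n(W) = (-6 + (7*W)/7 + (1/7)*10)*sqrt(W) = (-6 + W + 10/7)*sqrt(W) = (-32/7 + W)*sqrt(W) = sqrt(W)*(-32/7 + W))
I(1, (-1 - 1) + 2)*n(-157) = (-9*((-1 - 1) + 2)/1)*(sqrt(-157)*(-32/7 - 157)) = (-9*(-2 + 2)*1)*((I*sqrt(157))*(-1131/7)) = (-9*0*1)*(-1131*I*sqrt(157)/7) = 0*(-1131*I*sqrt(157)/7) = 0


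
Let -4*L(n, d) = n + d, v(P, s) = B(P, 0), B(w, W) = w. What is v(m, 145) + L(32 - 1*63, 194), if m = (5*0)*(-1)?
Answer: -163/4 ≈ -40.750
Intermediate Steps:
m = 0 (m = 0*(-1) = 0)
v(P, s) = P
L(n, d) = -d/4 - n/4 (L(n, d) = -(n + d)/4 = -(d + n)/4 = -d/4 - n/4)
v(m, 145) + L(32 - 1*63, 194) = 0 + (-1/4*194 - (32 - 1*63)/4) = 0 + (-97/2 - (32 - 63)/4) = 0 + (-97/2 - 1/4*(-31)) = 0 + (-97/2 + 31/4) = 0 - 163/4 = -163/4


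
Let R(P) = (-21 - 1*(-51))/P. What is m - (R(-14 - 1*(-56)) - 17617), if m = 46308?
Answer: 447470/7 ≈ 63924.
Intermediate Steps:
R(P) = 30/P (R(P) = (-21 + 51)/P = 30/P)
m - (R(-14 - 1*(-56)) - 17617) = 46308 - (30/(-14 - 1*(-56)) - 17617) = 46308 - (30/(-14 + 56) - 17617) = 46308 - (30/42 - 17617) = 46308 - (30*(1/42) - 17617) = 46308 - (5/7 - 17617) = 46308 - 1*(-123314/7) = 46308 + 123314/7 = 447470/7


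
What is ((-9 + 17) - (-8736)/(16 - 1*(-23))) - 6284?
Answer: -6052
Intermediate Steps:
((-9 + 17) - (-8736)/(16 - 1*(-23))) - 6284 = (8 - (-8736)/(16 + 23)) - 6284 = (8 - (-8736)/39) - 6284 = (8 - 91*(-32/13)) - 6284 = (8 + 224) - 6284 = 232 - 6284 = -6052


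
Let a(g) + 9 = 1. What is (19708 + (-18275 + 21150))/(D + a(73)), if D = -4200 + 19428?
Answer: 22583/15220 ≈ 1.4838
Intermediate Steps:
a(g) = -8 (a(g) = -9 + 1 = -8)
D = 15228
(19708 + (-18275 + 21150))/(D + a(73)) = (19708 + (-18275 + 21150))/(15228 - 8) = (19708 + 2875)/15220 = 22583*(1/15220) = 22583/15220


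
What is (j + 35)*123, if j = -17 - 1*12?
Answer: 738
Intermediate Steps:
j = -29 (j = -17 - 12 = -29)
(j + 35)*123 = (-29 + 35)*123 = 6*123 = 738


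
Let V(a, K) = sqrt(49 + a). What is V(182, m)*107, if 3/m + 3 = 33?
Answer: 107*sqrt(231) ≈ 1626.3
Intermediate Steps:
m = 1/10 (m = 3/(-3 + 33) = 3/30 = 3*(1/30) = 1/10 ≈ 0.10000)
V(182, m)*107 = sqrt(49 + 182)*107 = sqrt(231)*107 = 107*sqrt(231)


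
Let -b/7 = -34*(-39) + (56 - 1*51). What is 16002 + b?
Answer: 6685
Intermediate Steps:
b = -9317 (b = -7*(-34*(-39) + (56 - 1*51)) = -7*(1326 + (56 - 51)) = -7*(1326 + 5) = -7*1331 = -9317)
16002 + b = 16002 - 9317 = 6685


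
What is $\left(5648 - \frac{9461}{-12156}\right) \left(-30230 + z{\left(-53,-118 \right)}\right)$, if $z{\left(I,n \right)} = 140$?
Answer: $- \frac{344362743235}{2026} \approx -1.6997 \cdot 10^{8}$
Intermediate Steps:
$\left(5648 - \frac{9461}{-12156}\right) \left(-30230 + z{\left(-53,-118 \right)}\right) = \left(5648 - \frac{9461}{-12156}\right) \left(-30230 + 140\right) = \left(5648 - - \frac{9461}{12156}\right) \left(-30090\right) = \left(5648 + \frac{9461}{12156}\right) \left(-30090\right) = \frac{68666549}{12156} \left(-30090\right) = - \frac{344362743235}{2026}$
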